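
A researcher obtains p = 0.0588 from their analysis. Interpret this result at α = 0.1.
Since p = 0.0588 < α = 0.1, reject H₀.
There is sufficient evidence to reject the null hypothesis; the result is statistically significant at the 0.1 level.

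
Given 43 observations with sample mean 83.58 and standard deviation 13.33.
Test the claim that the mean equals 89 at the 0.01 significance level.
One-sample t-test:
H₀: μ = 89
H₁: μ ≠ 89
df = n - 1 = 42
t = (x̄ - μ₀) / (s/√n) = (83.58 - 89) / (13.33/√43) = -2.666
p-value = 0.0108

Since p-value > α = 0.01, we fail to reject H₀.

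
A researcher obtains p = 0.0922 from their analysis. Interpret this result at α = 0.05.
Since p = 0.0922 > α = 0.05, fail to reject H₀.
There is insufficient evidence to reject the null hypothesis; the result is not statistically significant at the 0.05 level.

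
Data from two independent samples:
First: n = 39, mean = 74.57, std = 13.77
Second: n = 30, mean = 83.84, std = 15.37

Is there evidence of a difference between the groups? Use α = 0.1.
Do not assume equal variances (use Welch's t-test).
Welch's two-sample t-test:
H₀: μ₁ = μ₂
H₁: μ₁ ≠ μ₂
s₁²/n₁ = 13.77²/39 = 4.8619,  s₂²/n₂ = 15.37²/30 = 7.8746
SE = √(s₁²/n₁ + s₂²/n₂) = √(4.8619 + 7.8746) = 3.5688
df (Welch-Satterthwaite) = (s₁²/n₁ + s₂²/n₂)² / [(s₁²/n₁)²/(n₁-1) + (s₂²/n₂)²/(n₂-1)] ≈ 58.77
t = (x̄₁ - x̄₂) / SE = (74.57 - 83.84) / 3.5688 = -9.27 / 3.5688 = -2.598
p-value = 0.0118

Since p-value < α = 0.1, we reject H₀.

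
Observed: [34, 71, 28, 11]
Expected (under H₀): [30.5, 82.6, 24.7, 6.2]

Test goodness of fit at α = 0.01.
Chi-square goodness of fit test:
H₀: observed counts match expected distribution
H₁: observed counts differ from expected distribution
df = k - 1 = 3
χ² = Σ(O - E)²/E
   = (34 - 30.5)²/30.5 + (71 - 82.6)²/82.6 + (28 - 24.7)²/24.7 + (11 - 6.2)²/6.2
   = 0.402 + 1.629 + 0.441 + 3.716
   = 6.19
p-value = 0.1028

Since p-value > α = 0.01, we fail to reject H₀.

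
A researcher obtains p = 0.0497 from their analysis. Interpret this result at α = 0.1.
Since p = 0.0497 < α = 0.1, reject H₀.
There is sufficient evidence to reject the null hypothesis; the result is statistically significant at the 0.1 level.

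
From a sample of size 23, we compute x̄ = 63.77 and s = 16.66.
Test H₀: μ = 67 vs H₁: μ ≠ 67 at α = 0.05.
One-sample t-test:
H₀: μ = 67
H₁: μ ≠ 67
df = n - 1 = 22
t = (x̄ - μ₀) / (s/√n) = (63.77 - 67) / (16.66/√23) = -0.930
p-value = 0.3626

Since p-value > α = 0.05, we fail to reject H₀.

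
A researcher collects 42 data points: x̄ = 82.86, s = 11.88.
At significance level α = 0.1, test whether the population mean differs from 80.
One-sample t-test:
H₀: μ = 80
H₁: μ ≠ 80
df = n - 1 = 41
t = (x̄ - μ₀) / (s/√n) = (82.86 - 80) / (11.88/√42) = 1.560
p-value = 0.1264

Since p-value > α = 0.1, we fail to reject H₀.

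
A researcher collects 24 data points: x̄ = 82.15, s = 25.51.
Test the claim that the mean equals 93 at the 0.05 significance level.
One-sample t-test:
H₀: μ = 93
H₁: μ ≠ 93
df = n - 1 = 23
t = (x̄ - μ₀) / (s/√n) = (82.15 - 93) / (25.51/√24) = -2.084
p-value = 0.0485

Since p-value < α = 0.05, we reject H₀.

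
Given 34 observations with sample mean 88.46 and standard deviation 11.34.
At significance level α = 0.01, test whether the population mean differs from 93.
One-sample t-test:
H₀: μ = 93
H₁: μ ≠ 93
df = n - 1 = 33
t = (x̄ - μ₀) / (s/√n) = (88.46 - 93) / (11.34/√34) = -2.334
p-value = 0.0258

Since p-value > α = 0.01, we fail to reject H₀.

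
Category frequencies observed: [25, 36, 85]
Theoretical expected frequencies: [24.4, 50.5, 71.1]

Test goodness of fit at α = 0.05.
Chi-square goodness of fit test:
H₀: observed counts match expected distribution
H₁: observed counts differ from expected distribution
df = k - 1 = 2
χ² = Σ(O - E)²/E
   = (25 - 24.4)²/24.4 + (36 - 50.5)²/50.5 + (85 - 71.1)²/71.1
   = 0.015 + 4.163 + 2.717
   = 6.90
p-value = 0.0318

Since p-value < α = 0.05, we reject H₀.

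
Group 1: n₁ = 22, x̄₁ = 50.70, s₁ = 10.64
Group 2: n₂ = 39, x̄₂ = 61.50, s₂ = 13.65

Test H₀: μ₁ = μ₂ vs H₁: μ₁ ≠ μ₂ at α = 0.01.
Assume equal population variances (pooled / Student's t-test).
Student's two-sample t-test (equal variances):
H₀: μ₁ = μ₂
H₁: μ₁ ≠ μ₂
df = n₁ + n₂ - 2 = 59
Pooled variance s_p² = [(n₁-1)s₁² + (n₂-1)s₂²] / (n₁ + n₂ - 2) = [(21)(10.64²) + (38)(13.65²)] / 59 = 160.2993
SE = √(s_p²(1/n₁ + 1/n₂)) = √(160.2993 × (1/22 + 1/39)) = 3.3759
t = (x̄₁ - x̄₂) / SE = (50.70 - 61.50) / 3.3759 = -10.80 / 3.3759 = -3.199
p-value = 0.0022

Since p-value < α = 0.01, we reject H₀.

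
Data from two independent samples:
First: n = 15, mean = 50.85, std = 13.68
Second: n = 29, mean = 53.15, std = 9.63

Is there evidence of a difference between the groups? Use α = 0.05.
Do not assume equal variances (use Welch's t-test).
Welch's two-sample t-test:
H₀: μ₁ = μ₂
H₁: μ₁ ≠ μ₂
s₁²/n₁ = 13.68²/15 = 12.4762,  s₂²/n₂ = 9.63²/29 = 3.1978
SE = √(s₁²/n₁ + s₂²/n₂) = √(12.4762 + 3.1978) = 3.9590
df (Welch-Satterthwaite) = (s₁²/n₁ + s₂²/n₂)² / [(s₁²/n₁)²/(n₁-1) + (s₂²/n₂)²/(n₂-1)] ≈ 21.39
t = (x̄₁ - x̄₂) / SE = (50.85 - 53.15) / 3.9590 = -2.30 / 3.9590 = -0.581
p-value = 0.5673

Since p-value > α = 0.05, we fail to reject H₀.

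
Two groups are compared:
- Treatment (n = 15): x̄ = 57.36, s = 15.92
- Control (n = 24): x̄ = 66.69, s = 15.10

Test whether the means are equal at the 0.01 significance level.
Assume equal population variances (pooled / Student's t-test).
Student's two-sample t-test (equal variances):
H₀: μ₁ = μ₂
H₁: μ₁ ≠ μ₂
df = n₁ + n₂ - 2 = 37
Pooled variance s_p² = [(n₁-1)s₁² + (n₂-1)s₂²] / (n₁ + n₂ - 2) = [(14)(15.92²) + (23)(15.10²)] / 37 = 237.6346
SE = √(s_p²(1/n₁ + 1/n₂)) = √(237.6346 × (1/15 + 1/24)) = 5.0738
t = (x̄₁ - x̄₂) / SE = (57.36 - 66.69) / 5.0738 = -9.33 / 5.0738 = -1.839
p-value = 0.0740

Since p-value > α = 0.01, we fail to reject H₀.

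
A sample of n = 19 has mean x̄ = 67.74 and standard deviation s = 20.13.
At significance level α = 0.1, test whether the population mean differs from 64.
One-sample t-test:
H₀: μ = 64
H₁: μ ≠ 64
df = n - 1 = 18
t = (x̄ - μ₀) / (s/√n) = (67.74 - 64) / (20.13/√19) = 0.810
p-value = 0.4286

Since p-value > α = 0.1, we fail to reject H₀.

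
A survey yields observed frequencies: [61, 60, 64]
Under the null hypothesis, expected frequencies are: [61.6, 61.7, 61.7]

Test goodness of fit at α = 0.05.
Chi-square goodness of fit test:
H₀: observed counts match expected distribution
H₁: observed counts differ from expected distribution
df = k - 1 = 2
χ² = Σ(O - E)²/E
   = (61 - 61.6)²/61.6 + (60 - 61.7)²/61.7 + (64 - 61.7)²/61.7
   = 0.006 + 0.047 + 0.086
   = 0.14
p-value = 0.9331

Since p-value > α = 0.05, we fail to reject H₀.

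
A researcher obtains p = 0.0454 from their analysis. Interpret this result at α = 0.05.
Since p = 0.0454 < α = 0.05, reject H₀.
There is sufficient evidence to reject the null hypothesis; the result is statistically significant at the 0.05 level.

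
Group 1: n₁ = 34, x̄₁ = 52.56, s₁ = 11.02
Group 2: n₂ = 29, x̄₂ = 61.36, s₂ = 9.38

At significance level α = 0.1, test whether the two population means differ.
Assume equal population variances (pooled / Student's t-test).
Student's two-sample t-test (equal variances):
H₀: μ₁ = μ₂
H₁: μ₁ ≠ μ₂
df = n₁ + n₂ - 2 = 61
Pooled variance s_p² = [(n₁-1)s₁² + (n₂-1)s₂²] / (n₁ + n₂ - 2) = [(33)(11.02²) + (28)(9.38²)] / 61 = 106.0835
SE = √(s_p²(1/n₁ + 1/n₂)) = √(106.0835 × (1/34 + 1/29)) = 2.6035
t = (x̄₁ - x̄₂) / SE = (52.56 - 61.36) / 2.6035 = -8.80 / 2.6035 = -3.380
p-value = 0.0013

Since p-value < α = 0.1, we reject H₀.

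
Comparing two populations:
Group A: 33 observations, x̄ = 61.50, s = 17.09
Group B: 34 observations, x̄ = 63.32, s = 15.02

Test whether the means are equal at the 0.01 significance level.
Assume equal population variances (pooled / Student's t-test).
Student's two-sample t-test (equal variances):
H₀: μ₁ = μ₂
H₁: μ₁ ≠ μ₂
df = n₁ + n₂ - 2 = 65
Pooled variance s_p² = [(n₁-1)s₁² + (n₂-1)s₂²] / (n₁ + n₂ - 2) = [(32)(17.09²) + (33)(15.02²)] / 65 = 258.3230
SE = √(s_p²(1/n₁ + 1/n₂)) = √(258.3230 × (1/33 + 1/34)) = 3.9276
t = (x̄₁ - x̄₂) / SE = (61.50 - 63.32) / 3.9276 = -1.82 / 3.9276 = -0.463
p-value = 0.6446

Since p-value > α = 0.01, we fail to reject H₀.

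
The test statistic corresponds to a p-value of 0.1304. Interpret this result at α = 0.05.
Since p = 0.1304 > α = 0.05, fail to reject H₀.
There is insufficient evidence to reject the null hypothesis; the result is not statistically significant at the 0.05 level.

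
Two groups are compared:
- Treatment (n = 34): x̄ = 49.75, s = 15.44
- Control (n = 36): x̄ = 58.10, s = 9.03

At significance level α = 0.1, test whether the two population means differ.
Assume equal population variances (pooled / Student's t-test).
Student's two-sample t-test (equal variances):
H₀: μ₁ = μ₂
H₁: μ₁ ≠ μ₂
df = n₁ + n₂ - 2 = 68
Pooled variance s_p² = [(n₁-1)s₁² + (n₂-1)s₂²] / (n₁ + n₂ - 2) = [(33)(15.44²) + (35)(9.03²)] / 68 = 157.6606
SE = √(s_p²(1/n₁ + 1/n₂)) = √(157.6606 × (1/34 + 1/36)) = 3.0028
t = (x̄₁ - x̄₂) / SE = (49.75 - 58.10) / 3.0028 = -8.35 / 3.0028 = -2.781
p-value = 0.0070

Since p-value < α = 0.1, we reject H₀.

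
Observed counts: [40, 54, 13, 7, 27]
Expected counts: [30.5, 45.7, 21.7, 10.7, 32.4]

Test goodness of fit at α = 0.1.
Chi-square goodness of fit test:
H₀: observed counts match expected distribution
H₁: observed counts differ from expected distribution
df = k - 1 = 4
χ² = Σ(O - E)²/E
   = (40 - 30.5)²/30.5 + (54 - 45.7)²/45.7 + (13 - 21.7)²/21.7 + (7 - 10.7)²/10.7 + (27 - 32.4)²/32.4
   = 2.959 + 1.507 + 3.488 + 1.279 + 0.900
   = 10.13
p-value = 0.0382

Since p-value < α = 0.1, we reject H₀.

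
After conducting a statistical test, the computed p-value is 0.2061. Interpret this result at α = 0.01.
Since p = 0.2061 > α = 0.01, fail to reject H₀.
There is insufficient evidence to reject the null hypothesis; the result is not statistically significant at the 0.01 level.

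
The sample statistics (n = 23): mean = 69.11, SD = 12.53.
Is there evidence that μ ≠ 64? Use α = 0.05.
One-sample t-test:
H₀: μ = 64
H₁: μ ≠ 64
df = n - 1 = 22
t = (x̄ - μ₀) / (s/√n) = (69.11 - 64) / (12.53/√23) = 1.956
p-value = 0.0633

Since p-value > α = 0.05, we fail to reject H₀.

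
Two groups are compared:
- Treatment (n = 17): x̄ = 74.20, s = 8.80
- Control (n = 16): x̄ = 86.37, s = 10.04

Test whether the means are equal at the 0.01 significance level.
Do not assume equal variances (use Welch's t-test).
Welch's two-sample t-test:
H₀: μ₁ = μ₂
H₁: μ₁ ≠ μ₂
s₁²/n₁ = 8.80²/17 = 4.5553,  s₂²/n₂ = 10.04²/16 = 6.3001
SE = √(s₁²/n₁ + s₂²/n₂) = √(4.5553 + 6.3001) = 3.2948
df (Welch-Satterthwaite) = (s₁²/n₁ + s₂²/n₂)² / [(s₁²/n₁)²/(n₁-1) + (s₂²/n₂)²/(n₂-1)] ≈ 29.89
t = (x̄₁ - x̄₂) / SE = (74.20 - 86.37) / 3.2948 = -12.17 / 3.2948 = -3.694
p-value = 0.0009

Since p-value < α = 0.01, we reject H₀.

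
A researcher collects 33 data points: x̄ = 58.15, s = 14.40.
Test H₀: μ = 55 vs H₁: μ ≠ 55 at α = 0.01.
One-sample t-test:
H₀: μ = 55
H₁: μ ≠ 55
df = n - 1 = 32
t = (x̄ - μ₀) / (s/√n) = (58.15 - 55) / (14.40/√33) = 1.257
p-value = 0.2180

Since p-value > α = 0.01, we fail to reject H₀.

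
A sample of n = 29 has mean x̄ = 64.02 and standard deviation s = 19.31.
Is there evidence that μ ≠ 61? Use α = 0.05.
One-sample t-test:
H₀: μ = 61
H₁: μ ≠ 61
df = n - 1 = 28
t = (x̄ - μ₀) / (s/√n) = (64.02 - 61) / (19.31/√29) = 0.842
p-value = 0.4068

Since p-value > α = 0.05, we fail to reject H₀.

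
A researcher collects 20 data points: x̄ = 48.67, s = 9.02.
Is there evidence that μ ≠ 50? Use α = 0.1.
One-sample t-test:
H₀: μ = 50
H₁: μ ≠ 50
df = n - 1 = 19
t = (x̄ - μ₀) / (s/√n) = (48.67 - 50) / (9.02/√20) = -0.659
p-value = 0.5175

Since p-value > α = 0.1, we fail to reject H₀.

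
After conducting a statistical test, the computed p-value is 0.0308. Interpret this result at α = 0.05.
Since p = 0.0308 < α = 0.05, reject H₀.
There is sufficient evidence to reject the null hypothesis; the result is statistically significant at the 0.05 level.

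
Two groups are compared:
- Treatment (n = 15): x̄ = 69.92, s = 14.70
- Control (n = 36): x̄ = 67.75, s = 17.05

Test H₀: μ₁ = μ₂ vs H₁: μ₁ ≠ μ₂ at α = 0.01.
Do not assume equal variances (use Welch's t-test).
Welch's two-sample t-test:
H₀: μ₁ = μ₂
H₁: μ₁ ≠ μ₂
s₁²/n₁ = 14.70²/15 = 14.4060,  s₂²/n₂ = 17.05²/36 = 8.0751
SE = √(s₁²/n₁ + s₂²/n₂) = √(14.4060 + 8.0751) = 4.7414
df (Welch-Satterthwaite) = (s₁²/n₁ + s₂²/n₂)² / [(s₁²/n₁)²/(n₁-1) + (s₂²/n₂)²/(n₂-1)] ≈ 30.29
t = (x̄₁ - x̄₂) / SE = (69.92 - 67.75) / 4.7414 = 2.17 / 4.7414 = 0.458
p-value = 0.6505

Since p-value > α = 0.01, we fail to reject H₀.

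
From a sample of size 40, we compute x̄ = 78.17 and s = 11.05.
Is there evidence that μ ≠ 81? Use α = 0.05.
One-sample t-test:
H₀: μ = 81
H₁: μ ≠ 81
df = n - 1 = 39
t = (x̄ - μ₀) / (s/√n) = (78.17 - 81) / (11.05/√40) = -1.620
p-value = 0.1133

Since p-value > α = 0.05, we fail to reject H₀.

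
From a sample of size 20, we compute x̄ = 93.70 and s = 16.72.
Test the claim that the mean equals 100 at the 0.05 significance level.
One-sample t-test:
H₀: μ = 100
H₁: μ ≠ 100
df = n - 1 = 19
t = (x̄ - μ₀) / (s/√n) = (93.70 - 100) / (16.72/√20) = -1.685
p-value = 0.1083

Since p-value > α = 0.05, we fail to reject H₀.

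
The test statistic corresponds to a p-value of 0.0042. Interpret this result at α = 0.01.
Since p = 0.0042 < α = 0.01, reject H₀.
There is sufficient evidence to reject the null hypothesis; the result is statistically significant at the 0.01 level.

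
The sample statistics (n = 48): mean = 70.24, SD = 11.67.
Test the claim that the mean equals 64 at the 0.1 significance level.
One-sample t-test:
H₀: μ = 64
H₁: μ ≠ 64
df = n - 1 = 47
t = (x̄ - μ₀) / (s/√n) = (70.24 - 64) / (11.67/√48) = 3.705
p-value = 0.0006

Since p-value < α = 0.1, we reject H₀.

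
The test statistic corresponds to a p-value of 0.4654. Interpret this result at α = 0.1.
Since p = 0.4654 > α = 0.1, fail to reject H₀.
There is insufficient evidence to reject the null hypothesis; the result is not statistically significant at the 0.1 level.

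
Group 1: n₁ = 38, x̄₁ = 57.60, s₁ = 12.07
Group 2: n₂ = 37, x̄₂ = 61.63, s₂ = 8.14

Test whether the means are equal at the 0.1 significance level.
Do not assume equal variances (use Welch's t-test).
Welch's two-sample t-test:
H₀: μ₁ = μ₂
H₁: μ₁ ≠ μ₂
s₁²/n₁ = 12.07²/38 = 3.8338,  s₂²/n₂ = 8.14²/37 = 1.7908
SE = √(s₁²/n₁ + s₂²/n₂) = √(3.8338 + 1.7908) = 2.3716
df (Welch-Satterthwaite) = (s₁²/n₁ + s₂²/n₂)² / [(s₁²/n₁)²/(n₁-1) + (s₂²/n₂)²/(n₂-1)] ≈ 65.05
t = (x̄₁ - x̄₂) / SE = (57.60 - 61.63) / 2.3716 = -4.03 / 2.3716 = -1.699
p-value = 0.0940

Since p-value < α = 0.1, we reject H₀.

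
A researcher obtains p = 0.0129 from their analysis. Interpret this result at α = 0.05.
Since p = 0.0129 < α = 0.05, reject H₀.
There is sufficient evidence to reject the null hypothesis; the result is statistically significant at the 0.05 level.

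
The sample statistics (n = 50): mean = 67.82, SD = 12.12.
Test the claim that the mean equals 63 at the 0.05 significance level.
One-sample t-test:
H₀: μ = 63
H₁: μ ≠ 63
df = n - 1 = 49
t = (x̄ - μ₀) / (s/√n) = (67.82 - 63) / (12.12/√50) = 2.812
p-value = 0.0071

Since p-value < α = 0.05, we reject H₀.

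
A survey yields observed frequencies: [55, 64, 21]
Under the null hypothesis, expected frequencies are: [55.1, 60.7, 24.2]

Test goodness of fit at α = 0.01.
Chi-square goodness of fit test:
H₀: observed counts match expected distribution
H₁: observed counts differ from expected distribution
df = k - 1 = 2
χ² = Σ(O - E)²/E
   = (55 - 55.1)²/55.1 + (64 - 60.7)²/60.7 + (21 - 24.2)²/24.2
   = 0.000 + 0.179 + 0.423
   = 0.60
p-value = 0.7398

Since p-value > α = 0.01, we fail to reject H₀.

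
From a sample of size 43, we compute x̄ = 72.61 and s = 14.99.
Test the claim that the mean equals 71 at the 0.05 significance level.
One-sample t-test:
H₀: μ = 71
H₁: μ ≠ 71
df = n - 1 = 42
t = (x̄ - μ₀) / (s/√n) = (72.61 - 71) / (14.99/√43) = 0.704
p-value = 0.4851

Since p-value > α = 0.05, we fail to reject H₀.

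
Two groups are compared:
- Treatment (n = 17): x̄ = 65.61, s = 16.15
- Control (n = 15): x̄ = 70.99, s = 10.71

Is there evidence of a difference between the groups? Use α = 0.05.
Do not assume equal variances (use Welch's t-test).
Welch's two-sample t-test:
H₀: μ₁ = μ₂
H₁: μ₁ ≠ μ₂
s₁²/n₁ = 16.15²/17 = 15.3425,  s₂²/n₂ = 10.71²/15 = 7.6469
SE = √(s₁²/n₁ + s₂²/n₂) = √(15.3425 + 7.6469) = 4.7947
df (Welch-Satterthwaite) = (s₁²/n₁ + s₂²/n₂)² / [(s₁²/n₁)²/(n₁-1) + (s₂²/n₂)²/(n₂-1)] ≈ 27.98
t = (x̄₁ - x̄₂) / SE = (65.61 - 70.99) / 4.7947 = -5.38 / 4.7947 = -1.122
p-value = 0.2714

Since p-value > α = 0.05, we fail to reject H₀.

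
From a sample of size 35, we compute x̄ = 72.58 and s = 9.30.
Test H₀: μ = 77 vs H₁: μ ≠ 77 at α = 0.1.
One-sample t-test:
H₀: μ = 77
H₁: μ ≠ 77
df = n - 1 = 34
t = (x̄ - μ₀) / (s/√n) = (72.58 - 77) / (9.30/√35) = -2.812
p-value = 0.0081

Since p-value < α = 0.1, we reject H₀.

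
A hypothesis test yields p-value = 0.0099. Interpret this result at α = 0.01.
Since p = 0.0099 < α = 0.01, reject H₀.
There is sufficient evidence to reject the null hypothesis; the result is statistically significant at the 0.01 level.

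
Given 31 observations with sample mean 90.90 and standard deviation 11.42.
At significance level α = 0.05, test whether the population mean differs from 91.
One-sample t-test:
H₀: μ = 91
H₁: μ ≠ 91
df = n - 1 = 30
t = (x̄ - μ₀) / (s/√n) = (90.90 - 91) / (11.42/√31) = -0.049
p-value = 0.9614

Since p-value > α = 0.05, we fail to reject H₀.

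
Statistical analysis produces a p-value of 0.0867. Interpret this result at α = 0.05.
Since p = 0.0867 > α = 0.05, fail to reject H₀.
There is insufficient evidence to reject the null hypothesis; the result is not statistically significant at the 0.05 level.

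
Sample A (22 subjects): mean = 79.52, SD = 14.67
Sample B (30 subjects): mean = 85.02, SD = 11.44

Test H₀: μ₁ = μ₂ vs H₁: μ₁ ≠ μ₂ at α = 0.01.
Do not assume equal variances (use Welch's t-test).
Welch's two-sample t-test:
H₀: μ₁ = μ₂
H₁: μ₁ ≠ μ₂
s₁²/n₁ = 14.67²/22 = 9.7822,  s₂²/n₂ = 11.44²/30 = 4.3625
SE = √(s₁²/n₁ + s₂²/n₂) = √(9.7822 + 4.3625) = 3.7609
df (Welch-Satterthwaite) = (s₁²/n₁ + s₂²/n₂)² / [(s₁²/n₁)²/(n₁-1) + (s₂²/n₂)²/(n₂-1)] ≈ 38.38
t = (x̄₁ - x̄₂) / SE = (79.52 - 85.02) / 3.7609 = -5.50 / 3.7609 = -1.462
p-value = 0.1518

Since p-value > α = 0.01, we fail to reject H₀.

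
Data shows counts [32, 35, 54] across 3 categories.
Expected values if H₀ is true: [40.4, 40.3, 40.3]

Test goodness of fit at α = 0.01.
Chi-square goodness of fit test:
H₀: observed counts match expected distribution
H₁: observed counts differ from expected distribution
df = k - 1 = 2
χ² = Σ(O - E)²/E
   = (32 - 40.4)²/40.4 + (35 - 40.3)²/40.3 + (54 - 40.3)²/40.3
   = 1.747 + 0.697 + 4.657
   = 7.10
p-value = 0.0287

Since p-value > α = 0.01, we fail to reject H₀.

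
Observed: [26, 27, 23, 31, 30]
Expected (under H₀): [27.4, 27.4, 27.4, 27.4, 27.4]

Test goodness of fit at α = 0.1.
Chi-square goodness of fit test:
H₀: observed counts match expected distribution
H₁: observed counts differ from expected distribution
df = k - 1 = 4
χ² = Σ(O - E)²/E
   = (26 - 27.4)²/27.4 + (27 - 27.4)²/27.4 + (23 - 27.4)²/27.4 + (31 - 27.4)²/27.4 + (30 - 27.4)²/27.4
   = 0.072 + 0.006 + 0.707 + 0.473 + 0.247
   = 1.50
p-value = 0.8260

Since p-value > α = 0.1, we fail to reject H₀.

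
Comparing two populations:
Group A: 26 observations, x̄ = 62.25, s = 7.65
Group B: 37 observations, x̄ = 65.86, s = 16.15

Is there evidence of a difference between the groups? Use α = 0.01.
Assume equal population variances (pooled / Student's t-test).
Student's two-sample t-test (equal variances):
H₀: μ₁ = μ₂
H₁: μ₁ ≠ μ₂
df = n₁ + n₂ - 2 = 61
Pooled variance s_p² = [(n₁-1)s₁² + (n₂-1)s₂²] / (n₁ + n₂ - 2) = [(25)(7.65²) + (36)(16.15²)] / 61 = 177.9127
SE = √(s_p²(1/n₁ + 1/n₂)) = √(177.9127 × (1/26 + 1/37)) = 3.4134
t = (x̄₁ - x̄₂) / SE = (62.25 - 65.86) / 3.4134 = -3.61 / 3.4134 = -1.058
p-value = 0.2944

Since p-value > α = 0.01, we fail to reject H₀.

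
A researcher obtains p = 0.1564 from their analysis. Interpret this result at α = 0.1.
Since p = 0.1564 > α = 0.1, fail to reject H₀.
There is insufficient evidence to reject the null hypothesis; the result is not statistically significant at the 0.1 level.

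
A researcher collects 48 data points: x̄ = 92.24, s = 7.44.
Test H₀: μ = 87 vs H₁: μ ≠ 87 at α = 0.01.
One-sample t-test:
H₀: μ = 87
H₁: μ ≠ 87
df = n - 1 = 47
t = (x̄ - μ₀) / (s/√n) = (92.24 - 87) / (7.44/√48) = 4.880
p-value < 0.0001

Since p-value < α = 0.01, we reject H₀.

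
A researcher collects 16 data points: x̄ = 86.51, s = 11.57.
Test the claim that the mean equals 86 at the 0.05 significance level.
One-sample t-test:
H₀: μ = 86
H₁: μ ≠ 86
df = n - 1 = 15
t = (x̄ - μ₀) / (s/√n) = (86.51 - 86) / (11.57/√16) = 0.176
p-value = 0.8624

Since p-value > α = 0.05, we fail to reject H₀.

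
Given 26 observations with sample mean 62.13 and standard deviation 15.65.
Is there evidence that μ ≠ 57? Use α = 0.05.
One-sample t-test:
H₀: μ = 57
H₁: μ ≠ 57
df = n - 1 = 25
t = (x̄ - μ₀) / (s/√n) = (62.13 - 57) / (15.65/√26) = 1.671
p-value = 0.1071

Since p-value > α = 0.05, we fail to reject H₀.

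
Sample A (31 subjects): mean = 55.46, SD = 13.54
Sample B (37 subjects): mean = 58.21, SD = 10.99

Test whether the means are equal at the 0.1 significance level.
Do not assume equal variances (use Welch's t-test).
Welch's two-sample t-test:
H₀: μ₁ = μ₂
H₁: μ₁ ≠ μ₂
s₁²/n₁ = 13.54²/31 = 5.9139,  s₂²/n₂ = 10.99²/37 = 3.2643
SE = √(s₁²/n₁ + s₂²/n₂) = √(5.9139 + 3.2643) = 3.0296
df (Welch-Satterthwaite) = (s₁²/n₁ + s₂²/n₂)² / [(s₁²/n₁)²/(n₁-1) + (s₂²/n₂)²/(n₂-1)] ≈ 57.63
t = (x̄₁ - x̄₂) / SE = (55.46 - 58.21) / 3.0296 = -2.75 / 3.0296 = -0.908
p-value = 0.3678

Since p-value > α = 0.1, we fail to reject H₀.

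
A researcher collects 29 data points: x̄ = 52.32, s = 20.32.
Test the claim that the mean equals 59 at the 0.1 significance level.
One-sample t-test:
H₀: μ = 59
H₁: μ ≠ 59
df = n - 1 = 28
t = (x̄ - μ₀) / (s/√n) = (52.32 - 59) / (20.32/√29) = -1.770
p-value = 0.0876

Since p-value < α = 0.1, we reject H₀.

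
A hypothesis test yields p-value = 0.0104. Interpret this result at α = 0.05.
Since p = 0.0104 < α = 0.05, reject H₀.
There is sufficient evidence to reject the null hypothesis; the result is statistically significant at the 0.05 level.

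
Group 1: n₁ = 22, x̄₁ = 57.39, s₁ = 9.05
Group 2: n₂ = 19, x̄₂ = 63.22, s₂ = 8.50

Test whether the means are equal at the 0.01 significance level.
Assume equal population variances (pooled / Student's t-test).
Student's two-sample t-test (equal variances):
H₀: μ₁ = μ₂
H₁: μ₁ ≠ μ₂
df = n₁ + n₂ - 2 = 39
Pooled variance s_p² = [(n₁-1)s₁² + (n₂-1)s₂²] / (n₁ + n₂ - 2) = [(21)(9.05²) + (18)(8.50²)] / 39 = 77.4475
SE = √(s_p²(1/n₁ + 1/n₂)) = √(77.4475 × (1/22 + 1/19)) = 2.7562
t = (x̄₁ - x̄₂) / SE = (57.39 - 63.22) / 2.7562 = -5.83 / 2.7562 = -2.115
p-value = 0.0408

Since p-value > α = 0.01, we fail to reject H₀.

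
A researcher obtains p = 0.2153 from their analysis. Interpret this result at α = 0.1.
Since p = 0.2153 > α = 0.1, fail to reject H₀.
There is insufficient evidence to reject the null hypothesis; the result is not statistically significant at the 0.1 level.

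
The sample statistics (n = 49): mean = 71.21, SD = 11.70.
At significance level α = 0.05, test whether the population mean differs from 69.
One-sample t-test:
H₀: μ = 69
H₁: μ ≠ 69
df = n - 1 = 48
t = (x̄ - μ₀) / (s/√n) = (71.21 - 69) / (11.70/√49) = 1.322
p-value = 0.1924

Since p-value > α = 0.05, we fail to reject H₀.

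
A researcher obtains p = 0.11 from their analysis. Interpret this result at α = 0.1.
Since p = 0.11 > α = 0.1, fail to reject H₀.
There is insufficient evidence to reject the null hypothesis; the result is not statistically significant at the 0.1 level.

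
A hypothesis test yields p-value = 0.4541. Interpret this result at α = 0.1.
Since p = 0.4541 > α = 0.1, fail to reject H₀.
There is insufficient evidence to reject the null hypothesis; the result is not statistically significant at the 0.1 level.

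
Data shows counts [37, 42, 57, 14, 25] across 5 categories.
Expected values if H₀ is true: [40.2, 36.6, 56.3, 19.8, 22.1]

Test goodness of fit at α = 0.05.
Chi-square goodness of fit test:
H₀: observed counts match expected distribution
H₁: observed counts differ from expected distribution
df = k - 1 = 4
χ² = Σ(O - E)²/E
   = (37 - 40.2)²/40.2 + (42 - 36.6)²/36.6 + (57 - 56.3)²/56.3 + (14 - 19.8)²/19.8 + (25 - 22.1)²/22.1
   = 0.255 + 0.797 + 0.009 + 1.699 + 0.381
   = 3.14
p-value = 0.5347

Since p-value > α = 0.05, we fail to reject H₀.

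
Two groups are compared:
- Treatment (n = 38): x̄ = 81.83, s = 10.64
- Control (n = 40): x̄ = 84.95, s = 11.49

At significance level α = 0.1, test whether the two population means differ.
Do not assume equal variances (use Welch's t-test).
Welch's two-sample t-test:
H₀: μ₁ = μ₂
H₁: μ₁ ≠ μ₂
s₁²/n₁ = 10.64²/38 = 2.9792,  s₂²/n₂ = 11.49²/40 = 3.3005
SE = √(s₁²/n₁ + s₂²/n₂) = √(2.9792 + 3.3005) = 2.5059
df (Welch-Satterthwaite) = (s₁²/n₁ + s₂²/n₂)² / [(s₁²/n₁)²/(n₁-1) + (s₂²/n₂)²/(n₂-1)] ≈ 75.95
t = (x̄₁ - x̄₂) / SE = (81.83 - 84.95) / 2.5059 = -3.12 / 2.5059 = -1.245
p-value = 0.2169

Since p-value > α = 0.1, we fail to reject H₀.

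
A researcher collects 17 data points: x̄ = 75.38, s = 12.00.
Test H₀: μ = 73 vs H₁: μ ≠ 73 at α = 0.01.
One-sample t-test:
H₀: μ = 73
H₁: μ ≠ 73
df = n - 1 = 16
t = (x̄ - μ₀) / (s/√n) = (75.38 - 73) / (12.00/√17) = 0.818
p-value = 0.4255

Since p-value > α = 0.01, we fail to reject H₀.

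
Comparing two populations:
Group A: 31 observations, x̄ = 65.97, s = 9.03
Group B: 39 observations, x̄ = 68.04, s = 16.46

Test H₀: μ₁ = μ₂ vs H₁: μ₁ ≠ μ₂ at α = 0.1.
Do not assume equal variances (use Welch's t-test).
Welch's two-sample t-test:
H₀: μ₁ = μ₂
H₁: μ₁ ≠ μ₂
s₁²/n₁ = 9.03²/31 = 2.6304,  s₂²/n₂ = 16.46²/39 = 6.9470
SE = √(s₁²/n₁ + s₂²/n₂) = √(2.6304 + 6.9470) = 3.0947
df (Welch-Satterthwaite) = (s₁²/n₁ + s₂²/n₂)² / [(s₁²/n₁)²/(n₁-1) + (s₂²/n₂)²/(n₂-1)] ≈ 61.12
t = (x̄₁ - x̄₂) / SE = (65.97 - 68.04) / 3.0947 = -2.07 / 3.0947 = -0.669
p-value = 0.5061

Since p-value > α = 0.1, we fail to reject H₀.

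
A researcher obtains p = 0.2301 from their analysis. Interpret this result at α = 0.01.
Since p = 0.2301 > α = 0.01, fail to reject H₀.
There is insufficient evidence to reject the null hypothesis; the result is not statistically significant at the 0.01 level.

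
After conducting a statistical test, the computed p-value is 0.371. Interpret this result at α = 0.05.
Since p = 0.371 > α = 0.05, fail to reject H₀.
There is insufficient evidence to reject the null hypothesis; the result is not statistically significant at the 0.05 level.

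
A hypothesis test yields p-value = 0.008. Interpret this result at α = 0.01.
Since p = 0.008 < α = 0.01, reject H₀.
There is sufficient evidence to reject the null hypothesis; the result is statistically significant at the 0.01 level.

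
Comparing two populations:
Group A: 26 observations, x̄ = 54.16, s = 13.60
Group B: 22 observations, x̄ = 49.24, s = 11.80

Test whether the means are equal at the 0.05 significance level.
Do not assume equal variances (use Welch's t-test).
Welch's two-sample t-test:
H₀: μ₁ = μ₂
H₁: μ₁ ≠ μ₂
s₁²/n₁ = 13.60²/26 = 7.1138,  s₂²/n₂ = 11.80²/22 = 6.3291
SE = √(s₁²/n₁ + s₂²/n₂) = √(7.1138 + 6.3291) = 3.6665
df (Welch-Satterthwaite) = (s₁²/n₁ + s₂²/n₂)² / [(s₁²/n₁)²/(n₁-1) + (s₂²/n₂)²/(n₂-1)] ≈ 45.96
t = (x̄₁ - x̄₂) / SE = (54.16 - 49.24) / 3.6665 = 4.92 / 3.6665 = 1.342
p-value = 0.1862

Since p-value > α = 0.05, we fail to reject H₀.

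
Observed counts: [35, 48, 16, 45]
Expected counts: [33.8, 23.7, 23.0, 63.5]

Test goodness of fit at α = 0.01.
Chi-square goodness of fit test:
H₀: observed counts match expected distribution
H₁: observed counts differ from expected distribution
df = k - 1 = 3
χ² = Σ(O - E)²/E
   = (35 - 33.8)²/33.8 + (48 - 23.7)²/23.7 + (16 - 23.0)²/23.0 + (45 - 63.5)²/63.5
   = 0.043 + 24.915 + 2.130 + 5.390
   = 32.48
p-value < 0.0001

Since p-value < α = 0.01, we reject H₀.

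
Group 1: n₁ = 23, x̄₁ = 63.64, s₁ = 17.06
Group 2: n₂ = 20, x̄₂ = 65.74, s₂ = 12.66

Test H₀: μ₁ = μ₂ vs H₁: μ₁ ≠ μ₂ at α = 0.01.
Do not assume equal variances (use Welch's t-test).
Welch's two-sample t-test:
H₀: μ₁ = μ₂
H₁: μ₁ ≠ μ₂
s₁²/n₁ = 17.06²/23 = 12.6541,  s₂²/n₂ = 12.66²/20 = 8.0138
SE = √(s₁²/n₁ + s₂²/n₂) = √(12.6541 + 8.0138) = 4.5462
df (Welch-Satterthwaite) = (s₁²/n₁ + s₂²/n₂)² / [(s₁²/n₁)²/(n₁-1) + (s₂²/n₂)²/(n₂-1)] ≈ 40.08
t = (x̄₁ - x̄₂) / SE = (63.64 - 65.74) / 4.5462 = -2.10 / 4.5462 = -0.462
p-value = 0.6466

Since p-value > α = 0.01, we fail to reject H₀.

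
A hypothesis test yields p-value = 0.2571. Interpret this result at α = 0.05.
Since p = 0.2571 > α = 0.05, fail to reject H₀.
There is insufficient evidence to reject the null hypothesis; the result is not statistically significant at the 0.05 level.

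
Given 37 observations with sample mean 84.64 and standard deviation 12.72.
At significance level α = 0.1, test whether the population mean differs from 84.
One-sample t-test:
H₀: μ = 84
H₁: μ ≠ 84
df = n - 1 = 36
t = (x̄ - μ₀) / (s/√n) = (84.64 - 84) / (12.72/√37) = 0.306
p-value = 0.7613

Since p-value > α = 0.1, we fail to reject H₀.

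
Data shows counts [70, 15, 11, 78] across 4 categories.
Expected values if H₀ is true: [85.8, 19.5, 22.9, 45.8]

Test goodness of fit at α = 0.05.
Chi-square goodness of fit test:
H₀: observed counts match expected distribution
H₁: observed counts differ from expected distribution
df = k - 1 = 3
χ² = Σ(O - E)²/E
   = (70 - 85.8)²/85.8 + (15 - 19.5)²/19.5 + (11 - 22.9)²/22.9 + (78 - 45.8)²/45.8
   = 2.910 + 1.038 + 6.184 + 22.638
   = 32.77
p-value < 0.0001

Since p-value < α = 0.05, we reject H₀.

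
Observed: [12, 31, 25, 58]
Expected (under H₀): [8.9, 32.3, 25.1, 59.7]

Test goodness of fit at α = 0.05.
Chi-square goodness of fit test:
H₀: observed counts match expected distribution
H₁: observed counts differ from expected distribution
df = k - 1 = 3
χ² = Σ(O - E)²/E
   = (12 - 8.9)²/8.9 + (31 - 32.3)²/32.3 + (25 - 25.1)²/25.1 + (58 - 59.7)²/59.7
   = 1.080 + 0.052 + 0.000 + 0.048
   = 1.18
p-value = 0.7576

Since p-value > α = 0.05, we fail to reject H₀.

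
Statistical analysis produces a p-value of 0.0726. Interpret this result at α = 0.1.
Since p = 0.0726 < α = 0.1, reject H₀.
There is sufficient evidence to reject the null hypothesis; the result is statistically significant at the 0.1 level.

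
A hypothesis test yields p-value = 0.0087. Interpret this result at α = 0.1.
Since p = 0.0087 < α = 0.1, reject H₀.
There is sufficient evidence to reject the null hypothesis; the result is statistically significant at the 0.1 level.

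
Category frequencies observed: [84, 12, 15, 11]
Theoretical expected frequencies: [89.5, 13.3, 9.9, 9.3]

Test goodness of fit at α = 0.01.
Chi-square goodness of fit test:
H₀: observed counts match expected distribution
H₁: observed counts differ from expected distribution
df = k - 1 = 3
χ² = Σ(O - E)²/E
   = (84 - 89.5)²/89.5 + (12 - 13.3)²/13.3 + (15 - 9.9)²/9.9 + (11 - 9.3)²/9.3
   = 0.338 + 0.127 + 2.627 + 0.311
   = 3.40
p-value = 0.3336

Since p-value > α = 0.01, we fail to reject H₀.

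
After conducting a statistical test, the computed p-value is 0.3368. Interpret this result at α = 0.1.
Since p = 0.3368 > α = 0.1, fail to reject H₀.
There is insufficient evidence to reject the null hypothesis; the result is not statistically significant at the 0.1 level.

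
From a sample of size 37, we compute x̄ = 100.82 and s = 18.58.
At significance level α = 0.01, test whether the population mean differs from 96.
One-sample t-test:
H₀: μ = 96
H₁: μ ≠ 96
df = n - 1 = 36
t = (x̄ - μ₀) / (s/√n) = (100.82 - 96) / (18.58/√37) = 1.578
p-value = 0.1233

Since p-value > α = 0.01, we fail to reject H₀.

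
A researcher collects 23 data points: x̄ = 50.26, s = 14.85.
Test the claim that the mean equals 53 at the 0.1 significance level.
One-sample t-test:
H₀: μ = 53
H₁: μ ≠ 53
df = n - 1 = 22
t = (x̄ - μ₀) / (s/√n) = (50.26 - 53) / (14.85/√23) = -0.885
p-value = 0.3858

Since p-value > α = 0.1, we fail to reject H₀.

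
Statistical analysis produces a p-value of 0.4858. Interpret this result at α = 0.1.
Since p = 0.4858 > α = 0.1, fail to reject H₀.
There is insufficient evidence to reject the null hypothesis; the result is not statistically significant at the 0.1 level.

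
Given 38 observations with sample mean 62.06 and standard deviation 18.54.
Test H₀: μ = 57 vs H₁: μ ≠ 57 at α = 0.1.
One-sample t-test:
H₀: μ = 57
H₁: μ ≠ 57
df = n - 1 = 37
t = (x̄ - μ₀) / (s/√n) = (62.06 - 57) / (18.54/√38) = 1.682
p-value = 0.1009

Since p-value > α = 0.1, we fail to reject H₀.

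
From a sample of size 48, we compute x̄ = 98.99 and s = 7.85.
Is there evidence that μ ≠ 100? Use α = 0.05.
One-sample t-test:
H₀: μ = 100
H₁: μ ≠ 100
df = n - 1 = 47
t = (x̄ - μ₀) / (s/√n) = (98.99 - 100) / (7.85/√48) = -0.891
p-value = 0.3773

Since p-value > α = 0.05, we fail to reject H₀.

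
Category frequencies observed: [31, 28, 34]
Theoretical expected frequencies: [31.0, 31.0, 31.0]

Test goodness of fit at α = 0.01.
Chi-square goodness of fit test:
H₀: observed counts match expected distribution
H₁: observed counts differ from expected distribution
df = k - 1 = 2
χ² = Σ(O - E)²/E
   = (31 - 31.0)²/31.0 + (28 - 31.0)²/31.0 + (34 - 31.0)²/31.0
   = 0.000 + 0.290 + 0.290
   = 0.58
p-value = 0.7480

Since p-value > α = 0.01, we fail to reject H₀.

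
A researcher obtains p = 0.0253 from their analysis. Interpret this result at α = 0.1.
Since p = 0.0253 < α = 0.1, reject H₀.
There is sufficient evidence to reject the null hypothesis; the result is statistically significant at the 0.1 level.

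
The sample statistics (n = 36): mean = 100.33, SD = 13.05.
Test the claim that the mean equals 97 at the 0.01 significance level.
One-sample t-test:
H₀: μ = 97
H₁: μ ≠ 97
df = n - 1 = 35
t = (x̄ - μ₀) / (s/√n) = (100.33 - 97) / (13.05/√36) = 1.531
p-value = 0.1348

Since p-value > α = 0.01, we fail to reject H₀.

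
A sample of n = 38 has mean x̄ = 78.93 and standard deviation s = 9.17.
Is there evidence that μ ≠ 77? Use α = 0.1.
One-sample t-test:
H₀: μ = 77
H₁: μ ≠ 77
df = n - 1 = 37
t = (x̄ - μ₀) / (s/√n) = (78.93 - 77) / (9.17/√38) = 1.297
p-value = 0.2025

Since p-value > α = 0.1, we fail to reject H₀.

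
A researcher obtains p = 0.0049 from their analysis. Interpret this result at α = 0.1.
Since p = 0.0049 < α = 0.1, reject H₀.
There is sufficient evidence to reject the null hypothesis; the result is statistically significant at the 0.1 level.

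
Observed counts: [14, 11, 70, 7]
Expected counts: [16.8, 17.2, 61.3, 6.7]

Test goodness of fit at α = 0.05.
Chi-square goodness of fit test:
H₀: observed counts match expected distribution
H₁: observed counts differ from expected distribution
df = k - 1 = 3
χ² = Σ(O - E)²/E
   = (14 - 16.8)²/16.8 + (11 - 17.2)²/17.2 + (70 - 61.3)²/61.3 + (7 - 6.7)²/6.7
   = 0.467 + 2.235 + 1.235 + 0.013
   = 3.95
p-value = 0.2669

Since p-value > α = 0.05, we fail to reject H₀.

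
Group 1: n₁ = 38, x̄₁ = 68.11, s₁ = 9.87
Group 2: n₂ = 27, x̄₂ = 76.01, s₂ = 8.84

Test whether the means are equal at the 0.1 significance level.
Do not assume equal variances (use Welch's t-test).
Welch's two-sample t-test:
H₀: μ₁ = μ₂
H₁: μ₁ ≠ μ₂
s₁²/n₁ = 9.87²/38 = 2.5636,  s₂²/n₂ = 8.84²/27 = 2.8943
SE = √(s₁²/n₁ + s₂²/n₂) = √(2.5636 + 2.8943) = 2.3362
df (Welch-Satterthwaite) = (s₁²/n₁ + s₂²/n₂)² / [(s₁²/n₁)²/(n₁-1) + (s₂²/n₂)²/(n₂-1)] ≈ 59.60
t = (x̄₁ - x̄₂) / SE = (68.11 - 76.01) / 2.3362 = -7.90 / 2.3362 = -3.382
p-value = 0.0013

Since p-value < α = 0.1, we reject H₀.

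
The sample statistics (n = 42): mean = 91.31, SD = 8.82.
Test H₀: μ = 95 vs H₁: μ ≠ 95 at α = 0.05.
One-sample t-test:
H₀: μ = 95
H₁: μ ≠ 95
df = n - 1 = 41
t = (x̄ - μ₀) / (s/√n) = (91.31 - 95) / (8.82/√42) = -2.711
p-value = 0.0097

Since p-value < α = 0.05, we reject H₀.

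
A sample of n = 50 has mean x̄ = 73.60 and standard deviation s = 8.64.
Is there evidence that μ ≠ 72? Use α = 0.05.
One-sample t-test:
H₀: μ = 72
H₁: μ ≠ 72
df = n - 1 = 49
t = (x̄ - μ₀) / (s/√n) = (73.60 - 72) / (8.64/√50) = 1.309
p-value = 0.1965

Since p-value > α = 0.05, we fail to reject H₀.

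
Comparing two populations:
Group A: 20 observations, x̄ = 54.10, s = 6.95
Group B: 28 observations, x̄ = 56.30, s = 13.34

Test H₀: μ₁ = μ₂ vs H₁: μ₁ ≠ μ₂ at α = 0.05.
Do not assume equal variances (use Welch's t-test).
Welch's two-sample t-test:
H₀: μ₁ = μ₂
H₁: μ₁ ≠ μ₂
s₁²/n₁ = 6.95²/20 = 2.4151,  s₂²/n₂ = 13.34²/28 = 6.3556
SE = √(s₁²/n₁ + s₂²/n₂) = √(2.4151 + 6.3556) = 2.9615
df (Welch-Satterthwaite) = (s₁²/n₁ + s₂²/n₂)² / [(s₁²/n₁)²/(n₁-1) + (s₂²/n₂)²/(n₂-1)] ≈ 42.66
t = (x̄₁ - x̄₂) / SE = (54.10 - 56.30) / 2.9615 = -2.20 / 2.9615 = -0.743
p-value = 0.4616

Since p-value > α = 0.05, we fail to reject H₀.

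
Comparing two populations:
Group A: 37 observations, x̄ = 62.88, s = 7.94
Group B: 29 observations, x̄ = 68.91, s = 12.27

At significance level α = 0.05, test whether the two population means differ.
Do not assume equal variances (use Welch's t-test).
Welch's two-sample t-test:
H₀: μ₁ = μ₂
H₁: μ₁ ≠ μ₂
s₁²/n₁ = 7.94²/37 = 1.7039,  s₂²/n₂ = 12.27²/29 = 5.1915
SE = √(s₁²/n₁ + s₂²/n₂) = √(1.7039 + 5.1915) = 2.6259
df (Welch-Satterthwaite) = (s₁²/n₁ + s₂²/n₂)² / [(s₁²/n₁)²/(n₁-1) + (s₂²/n₂)²/(n₂-1)] ≈ 45.58
t = (x̄₁ - x̄₂) / SE = (62.88 - 68.91) / 2.6259 = -6.03 / 2.6259 = -2.296
p-value = 0.0263

Since p-value < α = 0.05, we reject H₀.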